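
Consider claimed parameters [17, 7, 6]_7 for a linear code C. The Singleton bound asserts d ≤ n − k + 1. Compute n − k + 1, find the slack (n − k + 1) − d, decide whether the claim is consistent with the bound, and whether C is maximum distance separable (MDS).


Singleton RHS = n − k + 1 = 11, slack = 5, bound satisfied, not MDS.

Singleton bound: d ≤ n − k + 1.
Here n = 17, k = 7, so n − k + 1 = 11.
Given d = 6, check d ≤ 11: YES.
Slack = (n − k + 1) − d = 5.
The code is NOT MDS (slack = 5 > 0).
Description: the claimed parameters are [17, 7, 6]_7; such a code would be non-MDS.


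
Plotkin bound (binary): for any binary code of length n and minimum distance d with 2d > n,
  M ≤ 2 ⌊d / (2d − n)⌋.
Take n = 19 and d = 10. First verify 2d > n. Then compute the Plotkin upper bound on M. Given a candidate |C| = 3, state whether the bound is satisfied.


Plotkin bound M ≤ 20; given |C| = 3 ≤ bound (satisfied).

Check applicability: 2d = 20, n = 19.
2d − n = 1 > 0, so Plotkin applies.
Compute d/(2d−n) = 10/1 ≈ 10.0000.
⌊d/(2d−n)⌋ = 10.
Plotkin bound: M ≤ 2·10 = 20.
Given |C| = 3, check: satisfied.
This |C| is below the Plotkin bound.


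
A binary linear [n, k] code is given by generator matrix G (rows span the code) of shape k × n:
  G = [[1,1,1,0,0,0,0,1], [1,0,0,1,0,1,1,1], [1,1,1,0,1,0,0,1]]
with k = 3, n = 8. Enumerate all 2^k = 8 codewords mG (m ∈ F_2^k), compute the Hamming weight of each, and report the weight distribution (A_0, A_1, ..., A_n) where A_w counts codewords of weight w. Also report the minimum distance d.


Weight distribution: A_0 = 1, A_1 = 1, A_4 = 1, A_5 = 3, A_6 = 2. Minimum distance d = 1.

Enumerate all 2^3 = 8 messages m ∈ F_2^3.
For each, compute codeword c = mG in F_2^8, then tally its weight.
  m = 000 → c = 00000000, weight = 0.
  m = 100 → c = 11100001, weight = 4.
  m = 010 → c = 10010111, weight = 5.
  m = 110 → c = 01110110, weight = 5.
  m = 001 → c = 11101001, weight = 5.
  m = 101 → c = 00001000, weight = 1.
  m = 011 → c = 01111110, weight = 6.
  m = 111 → c = 10011111, weight = 6.
Tally weights:
  weight 0: 1 codewords.
  weight 1: 1 codewords.
  weight 4: 1 codewords.
  weight 5: 3 codewords.
  weight 6: 2 codewords.
Minimum distance d = smallest w > 0 with A_w > 0 = 1.
Sanity: Σ A_w = 8 = 2^3 = 8 ✓.


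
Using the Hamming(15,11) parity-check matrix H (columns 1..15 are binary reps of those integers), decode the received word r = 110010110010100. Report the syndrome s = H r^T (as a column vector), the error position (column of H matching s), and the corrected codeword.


s = (1, 1, 1, 1)^T, error position = 15, corrected codeword c = 110010110010101

Compute s = H r^T mod 2 one row at a time:
  s_1 = 1 + 0 + 0 + 1 + 0 + 1 + 0 + 0 = 3 ≡ 1 (mod 2).
  s_2 = 0 + 1 + 0 + 1 + 0 + 1 + 0 + 0 = 3 ≡ 1 (mod 2).
  s_3 = 1 + 0 + 0 + 1 + 0 + 1 + 0 + 0 = 3 ≡ 1 (mod 2).
  s_4 = 1 + 0 + 1 + 1 + 0 + 1 + 1 + 0 = 5 ≡ 1 (mod 2).
s = (1, 1, 1, 1)^T — this equals column 15 of H (binary 1111), so error is at position 15.
Correct: flip bit 15 of r = 110010110010100 to get c = 110010110010101.


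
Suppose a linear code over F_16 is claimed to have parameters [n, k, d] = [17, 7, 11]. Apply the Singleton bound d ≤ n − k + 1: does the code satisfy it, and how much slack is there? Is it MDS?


Singleton RHS = n − k + 1 = 11, slack = 0, bound satisfied, MDS.

Singleton bound: d ≤ n − k + 1.
Here n = 17, k = 7, so n − k + 1 = 11.
Given d = 11, check d ≤ 11: YES.
Slack = (n − k + 1) − d = 0.
The code is MDS (slack = 0).
Description: the claimed parameters are [17, 7, 11]_16; such a code would be MDS (meets Singleton bound).


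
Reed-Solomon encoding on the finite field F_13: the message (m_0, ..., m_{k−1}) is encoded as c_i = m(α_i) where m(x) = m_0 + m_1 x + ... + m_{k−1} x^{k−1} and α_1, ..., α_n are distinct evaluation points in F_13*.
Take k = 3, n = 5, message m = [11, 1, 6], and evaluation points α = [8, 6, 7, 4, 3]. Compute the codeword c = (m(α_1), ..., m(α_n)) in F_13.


c = [0, 12, 0, 7, 3]

Message polynomial: m(x) = 11 + 1·x + 6·x^2 (mod 13).
For each evaluation point α_i, compute m(α_i) mod 13:
  α_1 = 8: Horner steps 6 → 10 → 0, so m(8) = 0.
  α_2 = 6: Horner steps 6 → 11 → 12, so m(6) = 12.
  α_3 = 7: Horner steps 6 → 4 → 0, so m(7) = 0.
  α_4 = 4: Horner steps 6 → 12 → 7, so m(4) = 7.
  α_5 = 3: Horner steps 6 → 6 → 3, so m(3) = 3.
Codeword c = [0, 12, 0, 7, 3] ∈ F_13^5.


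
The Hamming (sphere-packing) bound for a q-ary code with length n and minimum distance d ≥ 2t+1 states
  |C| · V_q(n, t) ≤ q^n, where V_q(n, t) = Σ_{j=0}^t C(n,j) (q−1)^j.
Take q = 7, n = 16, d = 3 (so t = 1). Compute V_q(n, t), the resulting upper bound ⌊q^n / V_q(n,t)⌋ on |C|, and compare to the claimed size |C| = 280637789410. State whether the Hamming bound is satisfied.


V_q(n, t) = 97, q^n = 33232930569601, Hamming bound = 342607531645, |C| = 280637789410 ≤ bound (satisfied).

Step 1: Compute V_q(n, t) = Σ_{j=0}^1 C(n, j) (q−1)^j.
  j = 0: C(16,0)·(6)^0 = 1·1 = 1.
  j = 1: C(16,1)·(6)^1 = 16·6 = 96.
  V_q(n, t) = 1 + 96 = 97.
Step 2: q^n = 7^16 = 33232930569601.
Step 3: Hamming bound ⌊q^n / V_q(n,t)⌋ = ⌊33232930569601/97⌋ = 342607531645.
Step 4: Compare |C| = 280637789410 to 342607531645: satisfied.
The claimed |C| lies below the Hamming bound.


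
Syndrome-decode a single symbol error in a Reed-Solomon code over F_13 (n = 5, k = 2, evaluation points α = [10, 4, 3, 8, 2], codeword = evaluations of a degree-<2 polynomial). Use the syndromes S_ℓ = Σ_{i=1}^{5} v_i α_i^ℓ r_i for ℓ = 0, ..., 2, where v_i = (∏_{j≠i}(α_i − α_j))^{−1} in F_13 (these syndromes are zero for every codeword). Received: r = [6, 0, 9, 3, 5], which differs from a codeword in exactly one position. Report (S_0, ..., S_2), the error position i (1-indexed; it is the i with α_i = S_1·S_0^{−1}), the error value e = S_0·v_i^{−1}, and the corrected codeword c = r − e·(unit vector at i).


S = (11, 6, 8), error at position 1, error magnitude e = 8, c = [11, 0, 9, 3, 5].

Step 1: column multipliers v_i = (∏_{j≠i}(α_i − α_j))^{−1} mod 13.
  i = 1 (α = 10): (10−4)(10−3)(10−8)(10−2) = 6·7·2·8 = 672 ≡ 9, so v_1 = 9^{−1} = 3 (mod 13).
  i = 2 (α = 4): (4−10)(4−3)(4−8)(4−2) = (−6)·1·(−4)·2 = 48 ≡ 9, so v_2 = 9^{−1} = 3 (mod 13).
  i = 3 (α = 3): (3−10)(3−4)(3−8)(3−2) = (−7)·(−1)·(−5)·1 = −35 ≡ 4, so v_3 = 4^{−1} = 10 (mod 13).
  i = 4 (α = 8): (8−10)(8−4)(8−3)(8−2) = (−2)·4·5·6 = −240 ≡ 7, so v_4 = 7^{−1} = 2 (mod 13).
  i = 5 (α = 2): (2−10)(2−4)(2−3)(2−8) = (−8)·(−2)·(−1)·(−6) = 96 ≡ 5, so v_5 = 5^{−1} = 8 (mod 13).
  v = [3, 3, 10, 2, 8].
Step 2: syndromes of r = [6, 0, 9, 3, 5] (all sums mod 13).
  S_0 = Σ v_i r_i = 3·6 + 3·0 + 10·9 + 2·3 + 8·5 = 154 ≡ 11.
  S_1 = Σ v_i α_i r_i = 3·10·6 + 3·4·0 + 10·3·9 + 2·8·3 + 8·2·5 = 578 ≡ 6.
  α_i^2 mod 13 = [9, 3, 9, 12, 4].
  S_2 = Σ v_i α_i^2 r_i = 3·9·6 + 3·3·0 + 10·9·9 + 2·12·3 + 8·4·5 = 1204 ≡ 8.
  S = (11, 6, 8) ≠ 0, so r is not a codeword (an error is present).
Step 3: locate the error. For a single error e at position i, S_ℓ = v_i·e·α_i^ℓ, so α_err = S_1/S_0.
  S_0^{−1} = 11^{−1} = 6 (mod 13), so α_err = 6·6 = 36 ≡ 10 = α_1. Error position i = 1.
  Consistency check: S_2/S_1 = 8·11 = 88 ≡ 10 = α_err ✓ (single-error assumption holds).
Step 4: error magnitude e = S_0/v_1 = S_0·∏_{j≠1}(α_1 − α_j) = 11·9 = 99 ≡ 8 (mod 13).
Step 5: correct position 1: c_1 = r_1 − e = 6 − 8 ≡ 11 (mod 13). Hence c = [11, 0, 9, 3, 5].
  Check: interpolating c through the α_i gives m(x) = 10 + 4·x (degree < 2) with m(α_i) = c_i for every i, so c is indeed a codeword.


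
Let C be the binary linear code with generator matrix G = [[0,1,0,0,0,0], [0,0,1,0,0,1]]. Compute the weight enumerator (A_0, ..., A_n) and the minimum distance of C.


Weight distribution: A_0 = 1, A_1 = 1, A_2 = 1, A_3 = 1. Minimum distance d = 1.

Enumerate all 2^2 = 4 messages m ∈ F_2^2.
For each, compute codeword c = mG in F_2^6, then tally its weight.
  m = 00 → c = 000000, weight = 0.
  m = 10 → c = 010000, weight = 1.
  m = 01 → c = 001001, weight = 2.
  m = 11 → c = 011001, weight = 3.
Tally weights:
  weight 0: 1 codewords.
  weight 1: 1 codewords.
  weight 2: 1 codewords.
  weight 3: 1 codewords.
Minimum distance d = smallest w > 0 with A_w > 0 = 1.
Sanity: Σ A_w = 4 = 2^2 = 4 ✓.


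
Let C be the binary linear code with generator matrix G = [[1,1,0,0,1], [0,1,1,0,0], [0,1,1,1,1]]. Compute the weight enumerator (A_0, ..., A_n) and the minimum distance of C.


Weight distribution: A_0 = 1, A_2 = 2, A_3 = 4, A_4 = 1. Minimum distance d = 2.

Enumerate all 2^3 = 8 messages m ∈ F_2^3.
For each, compute codeword c = mG in F_2^5, then tally its weight.
  m = 000 → c = 00000, weight = 0.
  m = 100 → c = 11001, weight = 3.
  m = 010 → c = 01100, weight = 2.
  m = 110 → c = 10101, weight = 3.
  m = 001 → c = 01111, weight = 4.
  m = 101 → c = 10110, weight = 3.
  m = 011 → c = 00011, weight = 2.
  m = 111 → c = 11010, weight = 3.
Tally weights:
  weight 0: 1 codewords.
  weight 2: 2 codewords.
  weight 3: 4 codewords.
  weight 4: 1 codewords.
Minimum distance d = smallest w > 0 with A_w > 0 = 2.
Sanity: Σ A_w = 8 = 2^3 = 8 ✓.


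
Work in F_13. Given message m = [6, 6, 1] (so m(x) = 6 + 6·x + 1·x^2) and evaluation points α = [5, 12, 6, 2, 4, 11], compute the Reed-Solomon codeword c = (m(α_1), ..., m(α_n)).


c = [9, 1, 0, 9, 7, 11]

Message polynomial: m(x) = 6 + 6·x + 1·x^2 (mod 13).
For each evaluation point α_i, compute m(α_i) mod 13:
  α_1 = 5: Horner steps 1 → 11 → 9, so m(5) = 9.
  α_2 = 12: Horner steps 1 → 5 → 1, so m(12) = 1.
  α_3 = 6: Horner steps 1 → 12 → 0, so m(6) = 0.
  α_4 = 2: Horner steps 1 → 8 → 9, so m(2) = 9.
  α_5 = 4: Horner steps 1 → 10 → 7, so m(4) = 7.
  α_6 = 11: Horner steps 1 → 4 → 11, so m(11) = 11.
Codeword c = [9, 1, 0, 9, 7, 11] ∈ F_13^6.


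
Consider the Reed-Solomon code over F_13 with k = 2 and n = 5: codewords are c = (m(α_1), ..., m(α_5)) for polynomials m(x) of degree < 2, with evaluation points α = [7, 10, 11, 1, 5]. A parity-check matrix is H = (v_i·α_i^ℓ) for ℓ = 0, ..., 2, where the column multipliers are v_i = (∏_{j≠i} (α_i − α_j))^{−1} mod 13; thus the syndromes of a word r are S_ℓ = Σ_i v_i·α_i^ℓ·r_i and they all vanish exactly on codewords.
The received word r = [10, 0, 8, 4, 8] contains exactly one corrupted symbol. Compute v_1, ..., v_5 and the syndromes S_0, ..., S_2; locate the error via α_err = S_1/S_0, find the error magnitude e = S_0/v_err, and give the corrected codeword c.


S = (12, 2, 9), error at position 3, error magnitude e = 7, c = [10, 0, 1, 4, 8].

Step 1: column multipliers v_i = (∏_{j≠i}(α_i − α_j))^{−1} mod 13.
  i = 1 (α = 7): (7−10)(7−11)(7−1)(7−5) = (−3)·(−4)·6·2 = 144 ≡ 1, so v_1 = 1^{−1} = 1 (mod 13).
  i = 2 (α = 10): (10−7)(10−11)(10−1)(10−5) = 3·(−1)·9·5 = −135 ≡ 8, so v_2 = 8^{−1} = 5 (mod 13).
  i = 3 (α = 11): (11−7)(11−10)(11−1)(11−5) = 4·1·10·6 = 240 ≡ 6, so v_3 = 6^{−1} = 11 (mod 13).
  i = 4 (α = 1): (1−7)(1−10)(1−11)(1−5) = (−6)·(−9)·(−10)·(−4) = 2160 ≡ 2, so v_4 = 2^{−1} = 7 (mod 13).
  i = 5 (α = 5): (5−7)(5−10)(5−11)(5−1) = (−2)·(−5)·(−6)·4 = −240 ≡ 7, so v_5 = 7^{−1} = 2 (mod 13).
  v = [1, 5, 11, 7, 2].
Step 2: syndromes of r = [10, 0, 8, 4, 8] (all sums mod 13).
  S_0 = Σ v_i r_i = 1·10 + 5·0 + 11·8 + 7·4 + 2·8 = 142 ≡ 12.
  S_1 = Σ v_i α_i r_i = 1·7·10 + 5·10·0 + 11·11·8 + 7·1·4 + 2·5·8 = 1146 ≡ 2.
  α_i^2 mod 13 = [10, 9, 4, 1, 12].
  S_2 = Σ v_i α_i^2 r_i = 1·10·10 + 5·9·0 + 11·4·8 + 7·1·4 + 2·12·8 = 672 ≡ 9.
  S = (12, 2, 9) ≠ 0, so r is not a codeword (an error is present).
Step 3: locate the error. For a single error e at position i, S_ℓ = v_i·e·α_i^ℓ, so α_err = S_1/S_0.
  S_0^{−1} = 12^{−1} = 12 (mod 13), so α_err = 2·12 = 24 ≡ 11 = α_3. Error position i = 3.
  Consistency check: S_2/S_1 = 9·7 = 63 ≡ 11 = α_err ✓ (single-error assumption holds).
Step 4: error magnitude e = S_0/v_3 = S_0·∏_{j≠3}(α_3 − α_j) = 12·6 = 72 ≡ 7 (mod 13).
Step 5: correct position 3: c_3 = r_3 − e = 8 − 7 ≡ 1 (mod 13). Hence c = [10, 0, 1, 4, 8].
  Check: interpolating c through the α_i gives m(x) = 3 + 1·x (degree < 2) with m(α_i) = c_i for every i, so c is indeed a codeword.


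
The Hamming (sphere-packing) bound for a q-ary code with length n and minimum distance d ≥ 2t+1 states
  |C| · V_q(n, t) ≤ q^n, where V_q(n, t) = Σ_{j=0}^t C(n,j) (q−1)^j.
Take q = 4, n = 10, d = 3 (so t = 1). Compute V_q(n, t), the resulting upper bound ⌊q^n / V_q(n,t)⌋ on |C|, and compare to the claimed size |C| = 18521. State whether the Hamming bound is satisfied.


V_q(n, t) = 31, q^n = 1048576, Hamming bound = 33825, |C| = 18521 ≤ bound (satisfied).

Step 1: Compute V_q(n, t) = Σ_{j=0}^1 C(n, j) (q−1)^j.
  j = 0: C(10,0)·(3)^0 = 1·1 = 1.
  j = 1: C(10,1)·(3)^1 = 10·3 = 30.
  V_q(n, t) = 1 + 30 = 31.
Step 2: q^n = 4^10 = 1048576.
Step 3: Hamming bound ⌊q^n / V_q(n,t)⌋ = ⌊1048576/31⌋ = 33825.
Step 4: Compare |C| = 18521 to 33825: satisfied.
The claimed |C| lies below the Hamming bound.


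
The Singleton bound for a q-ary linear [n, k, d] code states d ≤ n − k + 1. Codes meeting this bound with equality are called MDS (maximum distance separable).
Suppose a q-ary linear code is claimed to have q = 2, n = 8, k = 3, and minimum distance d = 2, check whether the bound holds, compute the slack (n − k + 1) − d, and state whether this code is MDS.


Singleton RHS = n − k + 1 = 6, slack = 4, bound satisfied, not MDS.

Singleton bound: d ≤ n − k + 1.
Here n = 8, k = 3, so n − k + 1 = 6.
Given d = 2, check d ≤ 6: YES.
Slack = (n − k + 1) − d = 4.
The code is NOT MDS (slack = 4 > 0).
Description: the claimed parameters are [8, 3, 2]_2; such a code would be non-MDS.


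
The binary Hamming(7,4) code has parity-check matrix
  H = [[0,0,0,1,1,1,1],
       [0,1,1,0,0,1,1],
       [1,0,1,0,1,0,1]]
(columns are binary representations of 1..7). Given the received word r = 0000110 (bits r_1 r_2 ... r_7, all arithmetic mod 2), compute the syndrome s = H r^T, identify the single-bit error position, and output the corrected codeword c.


s = (0, 1, 1)^T, error position = 3, corrected codeword c = 0010110

Compute s = H r^T mod 2 one row at a time:
  s_1 = 0 + 1 + 1 + 0 = 2 ≡ 0 (mod 2).
  s_2 = 0 + 0 + 1 + 0 = 1 ≡ 1 (mod 2).
  s_3 = 0 + 0 + 1 + 0 = 1 ≡ 1 (mod 2).
s = (0, 1, 1)^T — this equals column 3 of H (binary 011), so error is at position 3.
Correct: flip bit 3 of r = 0000110 to get c = 0010110.


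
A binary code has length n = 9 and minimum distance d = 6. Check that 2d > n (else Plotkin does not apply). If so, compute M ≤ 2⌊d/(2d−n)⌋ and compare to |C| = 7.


Plotkin bound M ≤ 4; given |C| = 7 > bound (violated).

Check applicability: 2d = 12, n = 9.
2d − n = 3 > 0, so Plotkin applies.
Compute d/(2d−n) = 6/3 ≈ 2.0000.
⌊d/(2d−n)⌋ = 2.
Plotkin bound: M ≤ 2·2 = 4.
Given |C| = 7, check: VIOLATED.
This |C| is above the Plotkin bound, so no binary code with n = 9, d = 6 and 7 codewords exists.


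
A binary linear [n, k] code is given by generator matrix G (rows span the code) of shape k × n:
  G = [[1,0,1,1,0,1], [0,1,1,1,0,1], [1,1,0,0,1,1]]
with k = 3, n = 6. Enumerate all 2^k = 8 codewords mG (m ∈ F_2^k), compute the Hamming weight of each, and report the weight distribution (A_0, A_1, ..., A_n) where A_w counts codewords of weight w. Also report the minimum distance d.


Weight distribution: A_0 = 1, A_2 = 2, A_4 = 5. Minimum distance d = 2.

Enumerate all 2^3 = 8 messages m ∈ F_2^3.
For each, compute codeword c = mG in F_2^6, then tally its weight.
  m = 000 → c = 000000, weight = 0.
  m = 100 → c = 101101, weight = 4.
  m = 010 → c = 011101, weight = 4.
  m = 110 → c = 110000, weight = 2.
  m = 001 → c = 110011, weight = 4.
  m = 101 → c = 011110, weight = 4.
  m = 011 → c = 101110, weight = 4.
  m = 111 → c = 000011, weight = 2.
Tally weights:
  weight 0: 1 codewords.
  weight 2: 2 codewords.
  weight 4: 5 codewords.
Minimum distance d = smallest w > 0 with A_w > 0 = 2.
Sanity: Σ A_w = 8 = 2^3 = 8 ✓.


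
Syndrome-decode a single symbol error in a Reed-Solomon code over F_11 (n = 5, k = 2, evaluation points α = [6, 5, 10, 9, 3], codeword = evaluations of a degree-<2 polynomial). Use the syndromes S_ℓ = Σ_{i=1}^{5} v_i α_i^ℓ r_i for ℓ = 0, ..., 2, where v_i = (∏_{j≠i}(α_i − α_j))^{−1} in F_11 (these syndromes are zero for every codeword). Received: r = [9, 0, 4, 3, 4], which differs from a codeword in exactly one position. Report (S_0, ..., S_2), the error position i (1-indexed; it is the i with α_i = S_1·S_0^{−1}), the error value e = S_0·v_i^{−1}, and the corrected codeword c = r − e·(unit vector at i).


S = (10, 1, 10), error at position 3, error magnitude e = 3, c = [9, 0, 1, 3, 4].

Step 1: column multipliers v_i = (∏_{j≠i}(α_i − α_j))^{−1} mod 11.
  i = 1 (α = 6): (6−5)(6−10)(6−9)(6−3) = 1·(−4)·(−3)·3 = 36 ≡ 3, so v_1 = 3^{−1} = 4 (mod 11).
  i = 2 (α = 5): (5−6)(5−10)(5−9)(5−3) = (−1)·(−5)·(−4)·2 = −40 ≡ 4, so v_2 = 4^{−1} = 3 (mod 11).
  i = 3 (α = 10): (10−6)(10−5)(10−9)(10−3) = 4·5·1·7 = 140 ≡ 8, so v_3 = 8^{−1} = 7 (mod 11).
  i = 4 (α = 9): (9−6)(9−5)(9−10)(9−3) = 3·4·(−1)·6 = −72 ≡ 5, so v_4 = 5^{−1} = 9 (mod 11).
  i = 5 (α = 3): (3−6)(3−5)(3−10)(3−9) = (−3)·(−2)·(−7)·(−6) = 252 ≡ 10, so v_5 = 10^{−1} = 10 (mod 11).
  v = [4, 3, 7, 9, 10].
Step 2: syndromes of r = [9, 0, 4, 3, 4] (all sums mod 11).
  S_0 = Σ v_i r_i = 4·9 + 3·0 + 7·4 + 9·3 + 10·4 = 131 ≡ 10.
  S_1 = Σ v_i α_i r_i = 4·6·9 + 3·5·0 + 7·10·4 + 9·9·3 + 10·3·4 = 859 ≡ 1.
  α_i^2 mod 11 = [3, 3, 1, 4, 9].
  S_2 = Σ v_i α_i^2 r_i = 4·3·9 + 3·3·0 + 7·1·4 + 9·4·3 + 10·9·4 = 604 ≡ 10.
  S = (10, 1, 10) ≠ 0, so r is not a codeword (an error is present).
Step 3: locate the error. For a single error e at position i, S_ℓ = v_i·e·α_i^ℓ, so α_err = S_1/S_0.
  S_0^{−1} = 10^{−1} = 10 (mod 11), so α_err = 1·10 = 10 ≡ 10 = α_3. Error position i = 3.
  Consistency check: S_2/S_1 = 10·1 = 10 ≡ 10 = α_err ✓ (single-error assumption holds).
Step 4: error magnitude e = S_0/v_3 = S_0·∏_{j≠3}(α_3 − α_j) = 10·8 = 80 ≡ 3 (mod 11).
Step 5: correct position 3: c_3 = r_3 − e = 4 − 3 ≡ 1 (mod 11). Hence c = [9, 0, 1, 3, 4].
  Check: interpolating c through the α_i gives m(x) = 10 + 9·x (degree < 2) with m(α_i) = c_i for every i, so c is indeed a codeword.


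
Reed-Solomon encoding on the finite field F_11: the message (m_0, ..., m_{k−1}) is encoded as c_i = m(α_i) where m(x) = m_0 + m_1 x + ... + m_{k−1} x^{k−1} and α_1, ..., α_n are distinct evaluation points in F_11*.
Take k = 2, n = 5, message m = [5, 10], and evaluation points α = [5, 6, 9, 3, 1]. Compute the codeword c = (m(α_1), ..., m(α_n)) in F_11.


c = [0, 10, 7, 2, 4]

Message polynomial: m(x) = 5 + 10·x (mod 11).
For each evaluation point α_i, compute m(α_i) mod 11:
  α_1 = 5: Horner steps 10 → 0, so m(5) = 0.
  α_2 = 6: Horner steps 10 → 10, so m(6) = 10.
  α_3 = 9: Horner steps 10 → 7, so m(9) = 7.
  α_4 = 3: Horner steps 10 → 2, so m(3) = 2.
  α_5 = 1: Horner steps 10 → 4, so m(1) = 4.
Codeword c = [0, 10, 7, 2, 4] ∈ F_11^5.


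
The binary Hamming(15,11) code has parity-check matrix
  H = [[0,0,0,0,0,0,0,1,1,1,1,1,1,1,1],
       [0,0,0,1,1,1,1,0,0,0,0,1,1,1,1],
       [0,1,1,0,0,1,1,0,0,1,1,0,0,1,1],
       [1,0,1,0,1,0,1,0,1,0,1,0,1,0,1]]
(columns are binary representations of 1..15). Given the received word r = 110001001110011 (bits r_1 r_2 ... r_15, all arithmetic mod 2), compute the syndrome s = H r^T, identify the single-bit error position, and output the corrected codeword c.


s = (1, 1, 0, 0)^T, error position = 12, corrected codeword c = 110001001111011

Compute s = H r^T mod 2 one row at a time:
  s_1 = 0 + 1 + 1 + 1 + 0 + 0 + 1 + 1 = 5 ≡ 1 (mod 2).
  s_2 = 0 + 0 + 1 + 0 + 0 + 0 + 1 + 1 = 3 ≡ 1 (mod 2).
  s_3 = 1 + 0 + 1 + 0 + 1 + 1 + 1 + 1 = 6 ≡ 0 (mod 2).
  s_4 = 1 + 0 + 0 + 0 + 1 + 1 + 0 + 1 = 4 ≡ 0 (mod 2).
s = (1, 1, 0, 0)^T — this equals column 12 of H (binary 1100), so error is at position 12.
Correct: flip bit 12 of r = 110001001110011 to get c = 110001001111011.


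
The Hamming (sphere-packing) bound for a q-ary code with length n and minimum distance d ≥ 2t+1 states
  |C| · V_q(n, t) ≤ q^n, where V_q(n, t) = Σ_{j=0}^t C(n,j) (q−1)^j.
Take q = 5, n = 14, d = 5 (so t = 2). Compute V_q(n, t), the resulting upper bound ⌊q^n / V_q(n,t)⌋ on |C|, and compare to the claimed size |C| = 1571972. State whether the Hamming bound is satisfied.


V_q(n, t) = 1513, q^n = 6103515625, Hamming bound = 4034048, |C| = 1571972 ≤ bound (satisfied).

Step 1: Compute V_q(n, t) = Σ_{j=0}^2 C(n, j) (q−1)^j.
  j = 0: C(14,0)·(4)^0 = 1·1 = 1.
  j = 1: C(14,1)·(4)^1 = 14·4 = 56.
  j = 2: C(14,2)·(4)^2 = 91·16 = 1456.
  V_q(n, t) = 1 + 56 + 1456 = 1513.
Step 2: q^n = 5^14 = 6103515625.
Step 3: Hamming bound ⌊q^n / V_q(n,t)⌋ = ⌊6103515625/1513⌋ = 4034048.
Step 4: Compare |C| = 1571972 to 4034048: satisfied.
The claimed |C| lies below the Hamming bound.


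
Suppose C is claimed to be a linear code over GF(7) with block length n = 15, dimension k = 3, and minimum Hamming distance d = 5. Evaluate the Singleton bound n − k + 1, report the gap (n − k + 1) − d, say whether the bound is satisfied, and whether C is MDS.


Singleton RHS = n − k + 1 = 13, slack = 8, bound satisfied, not MDS.

Singleton bound: d ≤ n − k + 1.
Here n = 15, k = 3, so n − k + 1 = 13.
Given d = 5, check d ≤ 13: YES.
Slack = (n − k + 1) − d = 8.
The code is NOT MDS (slack = 8 > 0).
Description: the claimed parameters are [15, 3, 5]_7; such a code would be non-MDS.


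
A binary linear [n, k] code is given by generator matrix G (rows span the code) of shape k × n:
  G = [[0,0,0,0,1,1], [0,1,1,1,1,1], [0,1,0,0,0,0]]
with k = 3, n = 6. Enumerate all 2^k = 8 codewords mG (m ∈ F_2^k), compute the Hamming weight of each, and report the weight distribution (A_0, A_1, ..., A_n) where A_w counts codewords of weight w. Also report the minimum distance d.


Weight distribution: A_0 = 1, A_1 = 1, A_2 = 2, A_3 = 2, A_4 = 1, A_5 = 1. Minimum distance d = 1.

Enumerate all 2^3 = 8 messages m ∈ F_2^3.
For each, compute codeword c = mG in F_2^6, then tally its weight.
  m = 000 → c = 000000, weight = 0.
  m = 100 → c = 000011, weight = 2.
  m = 010 → c = 011111, weight = 5.
  m = 110 → c = 011100, weight = 3.
  m = 001 → c = 010000, weight = 1.
  m = 101 → c = 010011, weight = 3.
  m = 011 → c = 001111, weight = 4.
  m = 111 → c = 001100, weight = 2.
Tally weights:
  weight 0: 1 codewords.
  weight 1: 1 codewords.
  weight 2: 2 codewords.
  weight 3: 2 codewords.
  weight 4: 1 codewords.
  weight 5: 1 codewords.
Minimum distance d = smallest w > 0 with A_w > 0 = 1.
Sanity: Σ A_w = 8 = 2^3 = 8 ✓.


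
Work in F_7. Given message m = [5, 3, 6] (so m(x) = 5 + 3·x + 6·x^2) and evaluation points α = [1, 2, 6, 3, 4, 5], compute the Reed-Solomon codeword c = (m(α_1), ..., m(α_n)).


c = [0, 0, 1, 5, 1, 2]

Message polynomial: m(x) = 5 + 3·x + 6·x^2 (mod 7).
For each evaluation point α_i, compute m(α_i) mod 7:
  α_1 = 1: Horner steps 6 → 2 → 0, so m(1) = 0.
  α_2 = 2: Horner steps 6 → 1 → 0, so m(2) = 0.
  α_3 = 6: Horner steps 6 → 4 → 1, so m(6) = 1.
  α_4 = 3: Horner steps 6 → 0 → 5, so m(3) = 5.
  α_5 = 4: Horner steps 6 → 6 → 1, so m(4) = 1.
  α_6 = 5: Horner steps 6 → 5 → 2, so m(5) = 2.
Codeword c = [0, 0, 1, 5, 1, 2] ∈ F_7^6.


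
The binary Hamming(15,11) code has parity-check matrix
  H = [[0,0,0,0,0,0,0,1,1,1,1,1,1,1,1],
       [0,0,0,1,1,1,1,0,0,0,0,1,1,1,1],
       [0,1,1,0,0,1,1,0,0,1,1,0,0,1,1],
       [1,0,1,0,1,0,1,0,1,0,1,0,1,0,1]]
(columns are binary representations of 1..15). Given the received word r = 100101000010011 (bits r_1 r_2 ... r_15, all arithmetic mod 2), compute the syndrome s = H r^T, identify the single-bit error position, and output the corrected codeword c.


s = (1, 0, 0, 1)^T, error position = 9, corrected codeword c = 100101001010011

Compute s = H r^T mod 2 one row at a time:
  s_1 = 0 + 0 + 0 + 1 + 0 + 0 + 1 + 1 = 3 ≡ 1 (mod 2).
  s_2 = 1 + 0 + 1 + 0 + 0 + 0 + 1 + 1 = 4 ≡ 0 (mod 2).
  s_3 = 0 + 0 + 1 + 0 + 0 + 1 + 1 + 1 = 4 ≡ 0 (mod 2).
  s_4 = 1 + 0 + 0 + 0 + 0 + 1 + 0 + 1 = 3 ≡ 1 (mod 2).
s = (1, 0, 0, 1)^T — this equals column 9 of H (binary 1001), so error is at position 9.
Correct: flip bit 9 of r = 100101000010011 to get c = 100101001010011.


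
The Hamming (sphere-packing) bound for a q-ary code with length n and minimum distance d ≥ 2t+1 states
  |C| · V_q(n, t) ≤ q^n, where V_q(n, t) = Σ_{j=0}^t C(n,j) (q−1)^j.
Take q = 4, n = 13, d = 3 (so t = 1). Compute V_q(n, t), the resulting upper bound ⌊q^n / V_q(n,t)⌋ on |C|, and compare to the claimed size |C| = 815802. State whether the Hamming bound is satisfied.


V_q(n, t) = 40, q^n = 67108864, Hamming bound = 1677721, |C| = 815802 ≤ bound (satisfied).

Step 1: Compute V_q(n, t) = Σ_{j=0}^1 C(n, j) (q−1)^j.
  j = 0: C(13,0)·(3)^0 = 1·1 = 1.
  j = 1: C(13,1)·(3)^1 = 13·3 = 39.
  V_q(n, t) = 1 + 39 = 40.
Step 2: q^n = 4^13 = 67108864.
Step 3: Hamming bound ⌊q^n / V_q(n,t)⌋ = ⌊67108864/40⌋ = 1677721.
Step 4: Compare |C| = 815802 to 1677721: satisfied.
The claimed |C| lies below the Hamming bound.


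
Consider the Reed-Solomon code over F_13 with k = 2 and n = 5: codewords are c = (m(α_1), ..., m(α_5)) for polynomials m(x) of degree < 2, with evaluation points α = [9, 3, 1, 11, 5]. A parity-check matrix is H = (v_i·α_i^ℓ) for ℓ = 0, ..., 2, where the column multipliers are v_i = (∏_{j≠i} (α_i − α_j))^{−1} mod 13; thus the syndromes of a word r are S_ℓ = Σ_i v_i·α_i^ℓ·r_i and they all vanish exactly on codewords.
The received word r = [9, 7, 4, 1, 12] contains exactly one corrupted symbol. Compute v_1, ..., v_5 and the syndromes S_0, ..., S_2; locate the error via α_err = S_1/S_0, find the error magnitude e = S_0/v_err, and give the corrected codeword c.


S = (5, 5, 5), error at position 3, error magnitude e = 2, c = [9, 7, 2, 1, 12].

Step 1: column multipliers v_i = (∏_{j≠i}(α_i − α_j))^{−1} mod 13.
  i = 1 (α = 9): (9−3)(9−1)(9−11)(9−5) = 6·8·(−2)·4 = −384 ≡ 6, so v_1 = 6^{−1} = 11 (mod 13).
  i = 2 (α = 3): (3−9)(3−1)(3−11)(3−5) = (−6)·2·(−8)·(−2) = −192 ≡ 3, so v_2 = 3^{−1} = 9 (mod 13).
  i = 3 (α = 1): (1−9)(1−3)(1−11)(1−5) = (−8)·(−2)·(−10)·(−4) = 640 ≡ 3, so v_3 = 3^{−1} = 9 (mod 13).
  i = 4 (α = 11): (11−9)(11−3)(11−1)(11−5) = 2·8·10·6 = 960 ≡ 11, so v_4 = 11^{−1} = 6 (mod 13).
  i = 5 (α = 5): (5−9)(5−3)(5−1)(5−11) = (−4)·2·4·(−6) = 192 ≡ 10, so v_5 = 10^{−1} = 4 (mod 13).
  v = [11, 9, 9, 6, 4].
Step 2: syndromes of r = [9, 7, 4, 1, 12] (all sums mod 13).
  S_0 = Σ v_i r_i = 11·9 + 9·7 + 9·4 + 6·1 + 4·12 = 252 ≡ 5.
  S_1 = Σ v_i α_i r_i = 11·9·9 + 9·3·7 + 9·1·4 + 6·11·1 + 4·5·12 = 1422 ≡ 5.
  α_i^2 mod 13 = [3, 9, 1, 4, 12].
  S_2 = Σ v_i α_i^2 r_i = 11·3·9 + 9·9·7 + 9·1·4 + 6·4·1 + 4·12·12 = 1500 ≡ 5.
  S = (5, 5, 5) ≠ 0, so r is not a codeword (an error is present).
Step 3: locate the error. For a single error e at position i, S_ℓ = v_i·e·α_i^ℓ, so α_err = S_1/S_0.
  S_0^{−1} = 5^{−1} = 8 (mod 13), so α_err = 5·8 = 40 ≡ 1 = α_3. Error position i = 3.
  Consistency check: S_2/S_1 = 5·8 = 40 ≡ 1 = α_err ✓ (single-error assumption holds).
Step 4: error magnitude e = S_0/v_3 = S_0·∏_{j≠3}(α_3 − α_j) = 5·3 = 15 ≡ 2 (mod 13).
Step 5: correct position 3: c_3 = r_3 − e = 4 − 2 ≡ 2 (mod 13). Hence c = [9, 7, 2, 1, 12].
  Check: interpolating c through the α_i gives m(x) = 6 + 9·x (degree < 2) with m(α_i) = c_i for every i, so c is indeed a codeword.


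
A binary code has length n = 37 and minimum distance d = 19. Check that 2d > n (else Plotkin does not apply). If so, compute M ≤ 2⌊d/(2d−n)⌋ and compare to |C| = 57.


Plotkin bound M ≤ 38; given |C| = 57 > bound (violated).

Check applicability: 2d = 38, n = 37.
2d − n = 1 > 0, so Plotkin applies.
Compute d/(2d−n) = 19/1 ≈ 19.0000.
⌊d/(2d−n)⌋ = 19.
Plotkin bound: M ≤ 2·19 = 38.
Given |C| = 57, check: VIOLATED.
This |C| is above the Plotkin bound, so no binary code with n = 37, d = 19 and 57 codewords exists.


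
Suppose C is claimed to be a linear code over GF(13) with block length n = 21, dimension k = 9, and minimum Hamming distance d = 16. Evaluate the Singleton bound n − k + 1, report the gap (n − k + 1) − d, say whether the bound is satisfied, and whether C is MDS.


Singleton RHS = n − k + 1 = 13, slack = -3, bound violated (no such code; not MDS).

Singleton bound: d ≤ n − k + 1.
Here n = 21, k = 9, so n − k + 1 = 13.
Given d = 16, check d ≤ 13: NO.
Slack = (n − k + 1) − d = -3.
The slack is negative: d = 16 exceeds n − k + 1 = 13 by 3, so the Singleton bound is violated and no linear [21, 9, 16]_13 code can exist. In particular it is not MDS (MDS requires d = n − k + 1 exactly).
Description: the claimed parameters are [21, 9, 16]_13; such a code would be impossible (violates the Singleton bound).


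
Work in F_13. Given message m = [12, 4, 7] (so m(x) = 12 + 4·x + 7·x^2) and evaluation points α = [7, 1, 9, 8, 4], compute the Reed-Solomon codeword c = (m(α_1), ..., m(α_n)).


c = [6, 10, 4, 11, 10]

Message polynomial: m(x) = 12 + 4·x + 7·x^2 (mod 13).
For each evaluation point α_i, compute m(α_i) mod 13:
  α_1 = 7: Horner steps 7 → 1 → 6, so m(7) = 6.
  α_2 = 1: Horner steps 7 → 11 → 10, so m(1) = 10.
  α_3 = 9: Horner steps 7 → 2 → 4, so m(9) = 4.
  α_4 = 8: Horner steps 7 → 8 → 11, so m(8) = 11.
  α_5 = 4: Horner steps 7 → 6 → 10, so m(4) = 10.
Codeword c = [6, 10, 4, 11, 10] ∈ F_13^5.


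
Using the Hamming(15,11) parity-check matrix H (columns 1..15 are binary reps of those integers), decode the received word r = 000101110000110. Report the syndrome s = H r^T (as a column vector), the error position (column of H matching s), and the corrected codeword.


s = (1, 1, 1, 0)^T, error position = 14, corrected codeword c = 000101110000100

Compute s = H r^T mod 2 one row at a time:
  s_1 = 1 + 0 + 0 + 0 + 0 + 1 + 1 + 0 = 3 ≡ 1 (mod 2).
  s_2 = 1 + 0 + 1 + 1 + 0 + 1 + 1 + 0 = 5 ≡ 1 (mod 2).
  s_3 = 0 + 0 + 1 + 1 + 0 + 0 + 1 + 0 = 3 ≡ 1 (mod 2).
  s_4 = 0 + 0 + 0 + 1 + 0 + 0 + 1 + 0 = 2 ≡ 0 (mod 2).
s = (1, 1, 1, 0)^T — this equals column 14 of H (binary 1110), so error is at position 14.
Correct: flip bit 14 of r = 000101110000110 to get c = 000101110000100.


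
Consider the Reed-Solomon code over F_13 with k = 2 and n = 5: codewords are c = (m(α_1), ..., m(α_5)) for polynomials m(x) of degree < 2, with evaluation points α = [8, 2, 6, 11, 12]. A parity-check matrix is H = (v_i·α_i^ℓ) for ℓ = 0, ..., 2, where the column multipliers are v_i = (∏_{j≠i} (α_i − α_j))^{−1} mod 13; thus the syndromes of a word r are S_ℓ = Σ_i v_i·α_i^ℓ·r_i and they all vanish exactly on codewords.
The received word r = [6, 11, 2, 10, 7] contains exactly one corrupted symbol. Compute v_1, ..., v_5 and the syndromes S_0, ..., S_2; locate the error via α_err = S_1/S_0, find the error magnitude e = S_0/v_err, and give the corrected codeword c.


S = (6, 10, 8), error at position 3, error magnitude e = 3, c = [6, 11, 12, 10, 7].

Step 1: column multipliers v_i = (∏_{j≠i}(α_i − α_j))^{−1} mod 13.
  i = 1 (α = 8): (8−2)(8−6)(8−11)(8−12) = 6·2·(−3)·(−4) = 144 ≡ 1, so v_1 = 1^{−1} = 1 (mod 13).
  i = 2 (α = 2): (2−8)(2−6)(2−11)(2−12) = (−6)·(−4)·(−9)·(−10) = 2160 ≡ 2, so v_2 = 2^{−1} = 7 (mod 13).
  i = 3 (α = 6): (6−8)(6−2)(6−11)(6−12) = (−2)·4·(−5)·(−6) = −240 ≡ 7, so v_3 = 7^{−1} = 2 (mod 13).
  i = 4 (α = 11): (11−8)(11−2)(11−6)(11−12) = 3·9·5·(−1) = −135 ≡ 8, so v_4 = 8^{−1} = 5 (mod 13).
  i = 5 (α = 12): (12−8)(12−2)(12−6)(12−11) = 4·10·6·1 = 240 ≡ 6, so v_5 = 6^{−1} = 11 (mod 13).
  v = [1, 7, 2, 5, 11].
Step 2: syndromes of r = [6, 11, 2, 10, 7] (all sums mod 13).
  S_0 = Σ v_i r_i = 1·6 + 7·11 + 2·2 + 5·10 + 11·7 = 214 ≡ 6.
  S_1 = Σ v_i α_i r_i = 1·8·6 + 7·2·11 + 2·6·2 + 5·11·10 + 11·12·7 = 1700 ≡ 10.
  α_i^2 mod 13 = [12, 4, 10, 4, 1].
  S_2 = Σ v_i α_i^2 r_i = 1·12·6 + 7·4·11 + 2·10·2 + 5·4·10 + 11·1·7 = 697 ≡ 8.
  S = (6, 10, 8) ≠ 0, so r is not a codeword (an error is present).
Step 3: locate the error. For a single error e at position i, S_ℓ = v_i·e·α_i^ℓ, so α_err = S_1/S_0.
  S_0^{−1} = 6^{−1} = 11 (mod 13), so α_err = 10·11 = 110 ≡ 6 = α_3. Error position i = 3.
  Consistency check: S_2/S_1 = 8·4 = 32 ≡ 6 = α_err ✓ (single-error assumption holds).
Step 4: error magnitude e = S_0/v_3 = S_0·∏_{j≠3}(α_3 − α_j) = 6·7 = 42 ≡ 3 (mod 13).
Step 5: correct position 3: c_3 = r_3 − e = 2 − 3 ≡ 12 (mod 13). Hence c = [6, 11, 12, 10, 7].
  Check: interpolating c through the α_i gives m(x) = 4 + 10·x (degree < 2) with m(α_i) = c_i for every i, so c is indeed a codeword.


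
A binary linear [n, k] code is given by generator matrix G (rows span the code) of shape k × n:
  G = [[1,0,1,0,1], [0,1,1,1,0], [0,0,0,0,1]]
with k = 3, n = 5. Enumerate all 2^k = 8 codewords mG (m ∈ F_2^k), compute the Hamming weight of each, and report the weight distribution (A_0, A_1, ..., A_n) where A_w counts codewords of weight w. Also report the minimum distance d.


Weight distribution: A_0 = 1, A_1 = 1, A_2 = 1, A_3 = 3, A_4 = 2. Minimum distance d = 1.

Enumerate all 2^3 = 8 messages m ∈ F_2^3.
For each, compute codeword c = mG in F_2^5, then tally its weight.
  m = 000 → c = 00000, weight = 0.
  m = 100 → c = 10101, weight = 3.
  m = 010 → c = 01110, weight = 3.
  m = 110 → c = 11011, weight = 4.
  m = 001 → c = 00001, weight = 1.
  m = 101 → c = 10100, weight = 2.
  m = 011 → c = 01111, weight = 4.
  m = 111 → c = 11010, weight = 3.
Tally weights:
  weight 0: 1 codewords.
  weight 1: 1 codewords.
  weight 2: 1 codewords.
  weight 3: 3 codewords.
  weight 4: 2 codewords.
Minimum distance d = smallest w > 0 with A_w > 0 = 1.
Sanity: Σ A_w = 8 = 2^3 = 8 ✓.


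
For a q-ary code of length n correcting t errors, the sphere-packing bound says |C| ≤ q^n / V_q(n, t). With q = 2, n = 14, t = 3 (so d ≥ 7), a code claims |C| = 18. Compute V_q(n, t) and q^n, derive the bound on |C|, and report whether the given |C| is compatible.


V_q(n, t) = 470, q^n = 16384, Hamming bound = 34, |C| = 18 ≤ bound (satisfied).

Step 1: Compute V_q(n, t) = Σ_{j=0}^3 C(n, j) (q−1)^j.
  j = 0: C(14,0)·(1)^0 = 1·1 = 1.
  j = 1: C(14,1)·(1)^1 = 14·1 = 14.
  j = 2: C(14,2)·(1)^2 = 91·1 = 91.
  j = 3: C(14,3)·(1)^3 = 364·1 = 364.
  V_q(n, t) = 1 + 14 + 91 + 364 = 470.
Step 2: q^n = 2^14 = 16384.
Step 3: Hamming bound ⌊q^n / V_q(n,t)⌋ = ⌊16384/470⌋ = 34.
Step 4: Compare |C| = 18 to 34: satisfied.
The claimed |C| lies below the Hamming bound.


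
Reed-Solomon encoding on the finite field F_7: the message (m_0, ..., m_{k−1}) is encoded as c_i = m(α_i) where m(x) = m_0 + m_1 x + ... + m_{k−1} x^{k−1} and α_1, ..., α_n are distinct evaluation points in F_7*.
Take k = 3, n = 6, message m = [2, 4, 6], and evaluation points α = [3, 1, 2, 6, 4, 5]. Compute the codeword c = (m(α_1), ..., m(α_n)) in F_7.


c = [5, 5, 6, 4, 2, 4]

Message polynomial: m(x) = 2 + 4·x + 6·x^2 (mod 7).
For each evaluation point α_i, compute m(α_i) mod 7:
  α_1 = 3: Horner steps 6 → 1 → 5, so m(3) = 5.
  α_2 = 1: Horner steps 6 → 3 → 5, so m(1) = 5.
  α_3 = 2: Horner steps 6 → 2 → 6, so m(2) = 6.
  α_4 = 6: Horner steps 6 → 5 → 4, so m(6) = 4.
  α_5 = 4: Horner steps 6 → 0 → 2, so m(4) = 2.
  α_6 = 5: Horner steps 6 → 6 → 4, so m(5) = 4.
Codeword c = [5, 5, 6, 4, 2, 4] ∈ F_7^6.


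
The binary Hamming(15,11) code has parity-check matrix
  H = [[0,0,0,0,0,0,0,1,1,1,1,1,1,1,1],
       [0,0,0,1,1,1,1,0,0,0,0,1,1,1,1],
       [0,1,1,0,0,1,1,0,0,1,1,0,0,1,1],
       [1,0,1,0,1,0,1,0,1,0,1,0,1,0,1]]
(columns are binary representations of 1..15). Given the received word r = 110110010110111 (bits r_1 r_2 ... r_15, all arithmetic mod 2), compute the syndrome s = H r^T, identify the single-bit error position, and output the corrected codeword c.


s = (0, 1, 1, 1)^T, error position = 7, corrected codeword c = 110110110110111

Compute s = H r^T mod 2 one row at a time:
  s_1 = 1 + 0 + 1 + 1 + 0 + 1 + 1 + 1 = 6 ≡ 0 (mod 2).
  s_2 = 1 + 1 + 0 + 0 + 0 + 1 + 1 + 1 = 5 ≡ 1 (mod 2).
  s_3 = 1 + 0 + 0 + 0 + 1 + 1 + 1 + 1 = 5 ≡ 1 (mod 2).
  s_4 = 1 + 0 + 1 + 0 + 0 + 1 + 1 + 1 = 5 ≡ 1 (mod 2).
s = (0, 1, 1, 1)^T — this equals column 7 of H (binary 0111), so error is at position 7.
Correct: flip bit 7 of r = 110110010110111 to get c = 110110110110111.


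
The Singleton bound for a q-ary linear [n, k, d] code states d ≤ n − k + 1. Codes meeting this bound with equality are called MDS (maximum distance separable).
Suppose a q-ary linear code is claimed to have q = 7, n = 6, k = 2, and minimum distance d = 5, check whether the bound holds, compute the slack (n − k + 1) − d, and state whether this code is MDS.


Singleton RHS = n − k + 1 = 5, slack = 0, bound satisfied, MDS.

Singleton bound: d ≤ n − k + 1.
Here n = 6, k = 2, so n − k + 1 = 5.
Given d = 5, check d ≤ 5: YES.
Slack = (n − k + 1) − d = 0.
The code is MDS (slack = 0).
Description: the claimed parameters are [6, 2, 5]_7; such a code would be MDS (meets Singleton bound).


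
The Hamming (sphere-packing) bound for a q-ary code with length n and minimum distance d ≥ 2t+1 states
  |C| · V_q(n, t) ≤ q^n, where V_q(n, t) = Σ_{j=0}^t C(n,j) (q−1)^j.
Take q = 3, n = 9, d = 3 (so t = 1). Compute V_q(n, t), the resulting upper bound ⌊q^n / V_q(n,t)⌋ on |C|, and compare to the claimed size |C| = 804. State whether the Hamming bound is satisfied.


V_q(n, t) = 19, q^n = 19683, Hamming bound = 1035, |C| = 804 ≤ bound (satisfied).

Step 1: Compute V_q(n, t) = Σ_{j=0}^1 C(n, j) (q−1)^j.
  j = 0: C(9,0)·(2)^0 = 1·1 = 1.
  j = 1: C(9,1)·(2)^1 = 9·2 = 18.
  V_q(n, t) = 1 + 18 = 19.
Step 2: q^n = 3^9 = 19683.
Step 3: Hamming bound ⌊q^n / V_q(n,t)⌋ = ⌊19683/19⌋ = 1035.
Step 4: Compare |C| = 804 to 1035: satisfied.
The claimed |C| lies below the Hamming bound.


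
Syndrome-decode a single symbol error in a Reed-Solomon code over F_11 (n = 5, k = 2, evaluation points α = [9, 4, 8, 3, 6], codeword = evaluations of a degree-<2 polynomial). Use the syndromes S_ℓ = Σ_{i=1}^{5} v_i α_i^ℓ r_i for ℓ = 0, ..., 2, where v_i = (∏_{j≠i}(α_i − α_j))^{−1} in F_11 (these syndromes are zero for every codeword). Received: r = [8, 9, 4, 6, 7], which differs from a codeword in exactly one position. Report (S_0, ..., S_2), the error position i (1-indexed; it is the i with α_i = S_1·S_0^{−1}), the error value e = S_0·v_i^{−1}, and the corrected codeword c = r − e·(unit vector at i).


S = (8, 10, 7), error at position 2, error magnitude e = 10, c = [8, 10, 4, 6, 7].

Step 1: column multipliers v_i = (∏_{j≠i}(α_i − α_j))^{−1} mod 11.
  i = 1 (α = 9): (9−4)(9−8)(9−3)(9−6) = 5·1·6·3 = 90 ≡ 2, so v_1 = 2^{−1} = 6 (mod 11).
  i = 2 (α = 4): (4−9)(4−8)(4−3)(4−6) = (−5)·(−4)·1·(−2) = −40 ≡ 4, so v_2 = 4^{−1} = 3 (mod 11).
  i = 3 (α = 8): (8−9)(8−4)(8−3)(8−6) = (−1)·4·5·2 = −40 ≡ 4, so v_3 = 4^{−1} = 3 (mod 11).
  i = 4 (α = 3): (3−9)(3−4)(3−8)(3−6) = (−6)·(−1)·(−5)·(−3) = 90 ≡ 2, so v_4 = 2^{−1} = 6 (mod 11).
  i = 5 (α = 6): (6−9)(6−4)(6−8)(6−3) = (−3)·2·(−2)·3 = 36 ≡ 3, so v_5 = 3^{−1} = 4 (mod 11).
  v = [6, 3, 3, 6, 4].
Step 2: syndromes of r = [8, 9, 4, 6, 7] (all sums mod 11).
  S_0 = Σ v_i r_i = 6·8 + 3·9 + 3·4 + 6·6 + 4·7 = 151 ≡ 8.
  S_1 = Σ v_i α_i r_i = 6·9·8 + 3·4·9 + 3·8·4 + 6·3·6 + 4·6·7 = 912 ≡ 10.
  α_i^2 mod 11 = [4, 5, 9, 9, 3].
  S_2 = Σ v_i α_i^2 r_i = 6·4·8 + 3·5·9 + 3·9·4 + 6·9·6 + 4·3·7 = 843 ≡ 7.
  S = (8, 10, 7) ≠ 0, so r is not a codeword (an error is present).
Step 3: locate the error. For a single error e at position i, S_ℓ = v_i·e·α_i^ℓ, so α_err = S_1/S_0.
  S_0^{−1} = 8^{−1} = 7 (mod 11), so α_err = 10·7 = 70 ≡ 4 = α_2. Error position i = 2.
  Consistency check: S_2/S_1 = 7·10 = 70 ≡ 4 = α_err ✓ (single-error assumption holds).
Step 4: error magnitude e = S_0/v_2 = S_0·∏_{j≠2}(α_2 − α_j) = 8·4 = 32 ≡ 10 (mod 11).
Step 5: correct position 2: c_2 = r_2 − e = 9 − 10 ≡ 10 (mod 11). Hence c = [8, 10, 4, 6, 7].
  Check: interpolating c through the α_i gives m(x) = 5 + 4·x (degree < 2) with m(α_i) = c_i for every i, so c is indeed a codeword.
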